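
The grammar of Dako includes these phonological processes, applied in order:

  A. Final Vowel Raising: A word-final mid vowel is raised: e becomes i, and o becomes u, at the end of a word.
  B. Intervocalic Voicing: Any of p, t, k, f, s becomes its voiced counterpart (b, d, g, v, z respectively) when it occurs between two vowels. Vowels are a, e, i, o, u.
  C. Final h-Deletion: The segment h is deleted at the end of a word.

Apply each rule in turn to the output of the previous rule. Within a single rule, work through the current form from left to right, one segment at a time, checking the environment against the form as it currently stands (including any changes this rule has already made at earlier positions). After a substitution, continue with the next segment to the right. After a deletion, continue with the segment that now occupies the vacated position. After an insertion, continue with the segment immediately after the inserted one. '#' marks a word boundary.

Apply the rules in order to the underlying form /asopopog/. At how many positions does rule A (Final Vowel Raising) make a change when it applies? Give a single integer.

A Final Vowel Raising: no change — [asopopog]
B Intervocalic Voicing: [asopopog] → [azobobog]
C Final h-Deletion: no change — [azobobog]
Rule A changed 0 position(s).

0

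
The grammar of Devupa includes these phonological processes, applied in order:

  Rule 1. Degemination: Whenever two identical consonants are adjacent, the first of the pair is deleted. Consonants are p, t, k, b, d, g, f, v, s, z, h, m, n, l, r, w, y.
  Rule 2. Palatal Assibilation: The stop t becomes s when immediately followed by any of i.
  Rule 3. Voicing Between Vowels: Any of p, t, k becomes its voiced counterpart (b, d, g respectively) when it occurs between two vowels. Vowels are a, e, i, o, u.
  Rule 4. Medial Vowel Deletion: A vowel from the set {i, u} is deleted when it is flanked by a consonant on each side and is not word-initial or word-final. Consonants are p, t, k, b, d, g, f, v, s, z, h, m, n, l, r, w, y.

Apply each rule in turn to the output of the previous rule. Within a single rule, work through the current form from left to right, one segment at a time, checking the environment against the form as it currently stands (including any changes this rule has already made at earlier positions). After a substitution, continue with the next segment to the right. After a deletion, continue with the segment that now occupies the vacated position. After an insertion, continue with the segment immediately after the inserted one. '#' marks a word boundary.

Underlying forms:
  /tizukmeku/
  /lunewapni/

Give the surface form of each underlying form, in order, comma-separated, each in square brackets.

/tizukmeku/:
  Rule 1 Degemination: no change — [tizukmeku]
  Rule 2 Palatal Assibilation: [tizukmeku] → [sizukmeku]
  Rule 3 Voicing Between Vowels: [sizukmeku] → [sizukmegu]
  Rule 4 Medial Vowel Deletion: [sizukmegu] → [szkmegu]
/lunewapni/:
  Rule 1 Degemination: no change — [lunewapni]
  Rule 2 Palatal Assibilation: no change — [lunewapni]
  Rule 3 Voicing Between Vowels: no change — [lunewapni]
  Rule 4 Medial Vowel Deletion: [lunewapni] → [lnewapni]

[szkmegu], [lnewapni]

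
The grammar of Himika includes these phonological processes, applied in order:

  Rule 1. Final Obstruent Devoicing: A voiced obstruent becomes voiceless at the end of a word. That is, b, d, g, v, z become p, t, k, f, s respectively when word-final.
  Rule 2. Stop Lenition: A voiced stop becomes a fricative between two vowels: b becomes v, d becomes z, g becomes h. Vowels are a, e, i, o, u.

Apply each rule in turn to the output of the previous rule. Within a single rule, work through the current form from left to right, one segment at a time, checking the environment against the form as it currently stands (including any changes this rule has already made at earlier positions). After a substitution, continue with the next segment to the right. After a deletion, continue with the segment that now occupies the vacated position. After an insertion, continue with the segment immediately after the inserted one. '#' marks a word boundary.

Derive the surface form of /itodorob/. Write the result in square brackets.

Rule 1 Final Obstruent Devoicing: [itodorob] → [itodorop]
Rule 2 Stop Lenition: [itodorop] → [itozorop]

[itozorop]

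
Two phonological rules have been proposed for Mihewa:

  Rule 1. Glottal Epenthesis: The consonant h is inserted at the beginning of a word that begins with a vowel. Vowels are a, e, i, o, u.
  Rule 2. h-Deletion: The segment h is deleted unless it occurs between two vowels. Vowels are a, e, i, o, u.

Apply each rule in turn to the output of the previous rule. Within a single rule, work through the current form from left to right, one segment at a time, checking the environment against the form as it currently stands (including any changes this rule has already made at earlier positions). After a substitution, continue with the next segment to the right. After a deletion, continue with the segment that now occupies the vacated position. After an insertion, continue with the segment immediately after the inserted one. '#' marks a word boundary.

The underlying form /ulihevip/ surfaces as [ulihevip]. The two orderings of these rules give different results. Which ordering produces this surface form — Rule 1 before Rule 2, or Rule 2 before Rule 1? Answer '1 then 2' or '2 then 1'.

1 then 2

Order 1 then 2:
  1 Glottal Epenthesis: [ulihevip] → [hulihevip]
  2 h-Deletion: [hulihevip] → [ulihevip]
  result: [ulihevip]
Order 2 then 1:
  2 h-Deletion: no change — [ulihevip]
  1 Glottal Epenthesis: [ulihevip] → [hulihevip]
  result: [hulihevip]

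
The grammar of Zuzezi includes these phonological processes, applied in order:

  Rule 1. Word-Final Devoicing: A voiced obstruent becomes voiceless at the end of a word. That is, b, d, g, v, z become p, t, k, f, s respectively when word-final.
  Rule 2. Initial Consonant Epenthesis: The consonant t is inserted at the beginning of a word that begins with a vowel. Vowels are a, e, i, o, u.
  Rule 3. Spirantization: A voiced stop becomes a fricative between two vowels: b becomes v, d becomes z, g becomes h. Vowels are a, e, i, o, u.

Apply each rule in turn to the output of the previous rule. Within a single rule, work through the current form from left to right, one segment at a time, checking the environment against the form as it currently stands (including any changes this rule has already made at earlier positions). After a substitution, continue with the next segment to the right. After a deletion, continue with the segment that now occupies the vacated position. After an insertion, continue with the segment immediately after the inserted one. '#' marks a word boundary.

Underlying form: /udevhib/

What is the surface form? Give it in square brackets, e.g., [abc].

Rule 1 Word-Final Devoicing: [udevhib] → [udevhip]
Rule 2 Initial Consonant Epenthesis: [udevhip] → [tudevhip]
Rule 3 Spirantization: [tudevhip] → [tuzevhip]

[tuzevhip]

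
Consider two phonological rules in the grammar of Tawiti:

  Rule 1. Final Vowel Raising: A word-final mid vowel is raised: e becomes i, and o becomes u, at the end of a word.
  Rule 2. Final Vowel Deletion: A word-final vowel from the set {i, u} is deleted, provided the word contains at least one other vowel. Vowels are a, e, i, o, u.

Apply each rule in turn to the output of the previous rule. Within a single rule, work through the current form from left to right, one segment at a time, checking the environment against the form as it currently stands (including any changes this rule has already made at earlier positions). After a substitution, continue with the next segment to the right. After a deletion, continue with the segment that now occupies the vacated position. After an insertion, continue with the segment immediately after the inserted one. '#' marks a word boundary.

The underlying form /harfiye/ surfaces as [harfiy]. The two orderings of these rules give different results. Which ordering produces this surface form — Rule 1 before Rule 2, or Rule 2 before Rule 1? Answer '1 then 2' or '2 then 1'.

1 then 2

Order 1 then 2:
  1 Final Vowel Raising: [harfiye] → [harfiyi]
  2 Final Vowel Deletion: [harfiyi] → [harfiy]
  result: [harfiy]
Order 2 then 1:
  2 Final Vowel Deletion: no change — [harfiye]
  1 Final Vowel Raising: [harfiye] → [harfiyi]
  result: [harfiyi]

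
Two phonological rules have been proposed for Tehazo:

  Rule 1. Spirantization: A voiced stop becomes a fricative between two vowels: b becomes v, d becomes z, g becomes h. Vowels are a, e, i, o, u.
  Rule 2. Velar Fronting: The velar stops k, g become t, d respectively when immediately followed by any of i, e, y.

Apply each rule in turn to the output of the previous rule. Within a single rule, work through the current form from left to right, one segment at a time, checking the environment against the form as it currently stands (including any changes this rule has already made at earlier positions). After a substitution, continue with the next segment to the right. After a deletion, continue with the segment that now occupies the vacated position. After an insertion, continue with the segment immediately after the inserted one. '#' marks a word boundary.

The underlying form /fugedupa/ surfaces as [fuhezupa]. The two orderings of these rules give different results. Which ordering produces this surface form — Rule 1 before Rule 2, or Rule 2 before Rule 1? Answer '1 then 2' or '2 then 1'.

1 then 2

Order 1 then 2:
  1 Spirantization: [fugedupa] → [fuhezupa]
  2 Velar Fronting: no change — [fuhezupa]
  result: [fuhezupa]
Order 2 then 1:
  2 Velar Fronting: [fugedupa] → [fudedupa]
  1 Spirantization: [fudedupa] → [fuzezupa]
  result: [fuzezupa]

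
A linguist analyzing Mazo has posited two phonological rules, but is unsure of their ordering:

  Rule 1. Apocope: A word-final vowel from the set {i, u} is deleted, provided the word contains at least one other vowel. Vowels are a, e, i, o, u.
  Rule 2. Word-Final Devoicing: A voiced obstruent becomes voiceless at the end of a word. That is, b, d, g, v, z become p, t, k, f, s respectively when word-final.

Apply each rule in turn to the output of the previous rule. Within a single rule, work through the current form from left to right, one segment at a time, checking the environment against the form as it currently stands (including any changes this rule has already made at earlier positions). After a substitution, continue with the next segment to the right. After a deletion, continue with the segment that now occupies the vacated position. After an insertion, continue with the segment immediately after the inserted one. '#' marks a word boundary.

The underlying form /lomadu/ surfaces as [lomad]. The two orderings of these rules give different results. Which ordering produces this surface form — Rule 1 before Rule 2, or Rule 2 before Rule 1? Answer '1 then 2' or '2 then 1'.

Order 1 then 2:
  1 Apocope: [lomadu] → [lomad]
  2 Word-Final Devoicing: [lomad] → [lomat]
  result: [lomat]
Order 2 then 1:
  2 Word-Final Devoicing: no change — [lomadu]
  1 Apocope: [lomadu] → [lomad]
  result: [lomad]

2 then 1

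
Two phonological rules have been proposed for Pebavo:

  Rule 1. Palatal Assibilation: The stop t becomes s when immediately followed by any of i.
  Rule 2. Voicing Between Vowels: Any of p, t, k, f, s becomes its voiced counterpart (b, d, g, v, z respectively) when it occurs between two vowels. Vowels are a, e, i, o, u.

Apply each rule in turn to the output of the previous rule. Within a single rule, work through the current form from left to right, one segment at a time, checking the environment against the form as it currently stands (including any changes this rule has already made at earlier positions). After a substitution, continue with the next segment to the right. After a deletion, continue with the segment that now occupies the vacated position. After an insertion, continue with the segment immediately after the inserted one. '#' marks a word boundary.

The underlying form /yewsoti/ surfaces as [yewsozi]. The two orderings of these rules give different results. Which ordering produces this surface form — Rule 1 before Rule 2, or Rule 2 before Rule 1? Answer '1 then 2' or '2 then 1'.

1 then 2

Order 1 then 2:
  1 Palatal Assibilation: [yewsoti] → [yewsosi]
  2 Voicing Between Vowels: [yewsosi] → [yewsozi]
  result: [yewsozi]
Order 2 then 1:
  2 Voicing Between Vowels: [yewsoti] → [yewsodi]
  1 Palatal Assibilation: no change — [yewsodi]
  result: [yewsodi]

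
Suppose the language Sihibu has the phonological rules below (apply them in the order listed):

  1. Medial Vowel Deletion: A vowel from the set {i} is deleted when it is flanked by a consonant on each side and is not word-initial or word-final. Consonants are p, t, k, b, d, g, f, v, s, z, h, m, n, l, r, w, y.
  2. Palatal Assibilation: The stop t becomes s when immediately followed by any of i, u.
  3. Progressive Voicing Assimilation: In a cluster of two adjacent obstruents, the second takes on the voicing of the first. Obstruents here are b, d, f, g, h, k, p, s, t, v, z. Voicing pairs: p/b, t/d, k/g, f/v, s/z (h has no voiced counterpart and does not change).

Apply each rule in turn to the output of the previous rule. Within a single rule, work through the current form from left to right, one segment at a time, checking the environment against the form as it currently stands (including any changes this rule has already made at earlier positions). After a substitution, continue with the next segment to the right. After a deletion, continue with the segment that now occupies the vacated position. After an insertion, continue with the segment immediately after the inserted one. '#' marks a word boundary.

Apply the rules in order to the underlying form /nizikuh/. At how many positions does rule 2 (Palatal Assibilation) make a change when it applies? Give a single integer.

0

1 Medial Vowel Deletion: [nizikuh] → [nzkuh]
2 Palatal Assibilation: no change — [nzkuh]
3 Progressive Voicing Assimilation: [nzkuh] → [nzguh]
Rule 2 changed 0 position(s).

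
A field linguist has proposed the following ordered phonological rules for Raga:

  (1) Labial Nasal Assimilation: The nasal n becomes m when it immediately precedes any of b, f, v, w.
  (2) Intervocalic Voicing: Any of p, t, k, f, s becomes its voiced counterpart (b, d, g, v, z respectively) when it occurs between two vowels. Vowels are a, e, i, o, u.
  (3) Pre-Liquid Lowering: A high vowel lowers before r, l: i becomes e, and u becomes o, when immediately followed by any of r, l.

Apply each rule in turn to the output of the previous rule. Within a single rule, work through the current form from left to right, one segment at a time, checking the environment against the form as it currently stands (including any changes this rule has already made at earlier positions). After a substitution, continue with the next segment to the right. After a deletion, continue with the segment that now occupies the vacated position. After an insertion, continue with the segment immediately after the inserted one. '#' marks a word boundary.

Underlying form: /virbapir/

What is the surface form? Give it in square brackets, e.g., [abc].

[verbaber]

(1) Labial Nasal Assimilation: no change — [virbapir]
(2) Intervocalic Voicing: [virbapir] → [virbabir]
(3) Pre-Liquid Lowering: [virbabir] → [verbaber]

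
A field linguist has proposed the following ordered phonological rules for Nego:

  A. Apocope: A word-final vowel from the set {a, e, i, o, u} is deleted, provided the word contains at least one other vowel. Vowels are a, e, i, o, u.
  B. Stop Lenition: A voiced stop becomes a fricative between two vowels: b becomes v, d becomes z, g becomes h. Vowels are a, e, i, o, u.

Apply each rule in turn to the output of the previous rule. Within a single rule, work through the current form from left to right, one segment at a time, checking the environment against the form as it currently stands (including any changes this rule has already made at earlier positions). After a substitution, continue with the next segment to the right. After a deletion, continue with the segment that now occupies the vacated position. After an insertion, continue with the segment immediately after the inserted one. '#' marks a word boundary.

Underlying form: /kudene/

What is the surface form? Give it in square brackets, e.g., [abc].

[kuzen]

A Apocope: [kudene] → [kuden]
B Stop Lenition: [kuden] → [kuzen]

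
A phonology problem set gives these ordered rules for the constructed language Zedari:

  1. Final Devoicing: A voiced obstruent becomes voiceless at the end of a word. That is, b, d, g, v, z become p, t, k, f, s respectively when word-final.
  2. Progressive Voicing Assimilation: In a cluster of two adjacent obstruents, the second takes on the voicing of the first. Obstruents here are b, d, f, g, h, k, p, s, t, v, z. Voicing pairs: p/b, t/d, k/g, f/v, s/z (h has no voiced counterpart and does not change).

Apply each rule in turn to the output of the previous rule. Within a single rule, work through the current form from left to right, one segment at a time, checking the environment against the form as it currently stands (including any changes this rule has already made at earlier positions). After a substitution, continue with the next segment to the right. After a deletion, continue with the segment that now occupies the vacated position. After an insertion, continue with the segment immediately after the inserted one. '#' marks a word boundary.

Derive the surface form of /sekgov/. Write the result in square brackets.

1 Final Devoicing: [sekgov] → [sekgof]
2 Progressive Voicing Assimilation: [sekgof] → [sekkof]

[sekkof]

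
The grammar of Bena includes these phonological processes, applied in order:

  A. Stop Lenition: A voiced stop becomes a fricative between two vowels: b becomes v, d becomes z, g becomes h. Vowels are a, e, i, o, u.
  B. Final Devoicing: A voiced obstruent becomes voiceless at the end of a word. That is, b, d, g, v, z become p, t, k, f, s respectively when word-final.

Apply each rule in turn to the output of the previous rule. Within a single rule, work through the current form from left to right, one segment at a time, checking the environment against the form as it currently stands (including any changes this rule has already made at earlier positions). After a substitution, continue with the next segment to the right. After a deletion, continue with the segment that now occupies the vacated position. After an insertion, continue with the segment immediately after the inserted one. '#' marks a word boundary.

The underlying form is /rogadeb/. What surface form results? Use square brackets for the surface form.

A Stop Lenition: [rogadeb] → [rohazeb]
B Final Devoicing: [rohazeb] → [rohazep]

[rohazep]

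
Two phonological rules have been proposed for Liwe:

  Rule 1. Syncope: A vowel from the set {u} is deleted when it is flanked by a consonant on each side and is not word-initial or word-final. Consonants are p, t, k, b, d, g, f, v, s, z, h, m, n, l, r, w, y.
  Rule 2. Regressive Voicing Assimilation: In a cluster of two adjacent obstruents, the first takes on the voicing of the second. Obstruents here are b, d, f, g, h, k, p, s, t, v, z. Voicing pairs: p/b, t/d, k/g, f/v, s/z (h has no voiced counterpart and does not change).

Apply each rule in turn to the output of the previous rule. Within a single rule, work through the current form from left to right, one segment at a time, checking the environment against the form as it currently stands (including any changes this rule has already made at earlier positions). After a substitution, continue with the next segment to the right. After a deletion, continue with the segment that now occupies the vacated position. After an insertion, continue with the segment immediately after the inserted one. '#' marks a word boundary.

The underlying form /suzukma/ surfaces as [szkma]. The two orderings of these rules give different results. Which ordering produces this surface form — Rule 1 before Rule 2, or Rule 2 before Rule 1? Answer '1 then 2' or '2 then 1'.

2 then 1

Order 1 then 2:
  1 Syncope: [suzukma] → [szkma]
  2 Regressive Voicing Assimilation: [szkma] → [zskma]
  result: [zskma]
Order 2 then 1:
  2 Regressive Voicing Assimilation: no change — [suzukma]
  1 Syncope: [suzukma] → [szkma]
  result: [szkma]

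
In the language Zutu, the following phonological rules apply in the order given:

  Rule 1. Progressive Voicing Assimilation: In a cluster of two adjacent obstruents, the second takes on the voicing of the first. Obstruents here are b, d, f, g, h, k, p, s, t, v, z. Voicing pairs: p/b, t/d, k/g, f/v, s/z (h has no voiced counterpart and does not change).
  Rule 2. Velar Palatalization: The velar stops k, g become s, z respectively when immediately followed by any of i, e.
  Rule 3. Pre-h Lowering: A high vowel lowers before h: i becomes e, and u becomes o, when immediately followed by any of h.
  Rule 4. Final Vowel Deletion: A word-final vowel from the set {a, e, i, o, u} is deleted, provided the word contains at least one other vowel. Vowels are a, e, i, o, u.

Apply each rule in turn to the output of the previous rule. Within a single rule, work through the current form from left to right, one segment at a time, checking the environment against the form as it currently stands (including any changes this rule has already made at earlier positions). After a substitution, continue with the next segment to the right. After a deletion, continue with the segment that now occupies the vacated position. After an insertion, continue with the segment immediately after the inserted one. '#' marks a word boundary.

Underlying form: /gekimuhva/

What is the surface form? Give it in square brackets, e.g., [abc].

Rule 1 Progressive Voicing Assimilation: [gekimuhva] → [gekimuhfa]
Rule 2 Velar Palatalization: [gekimuhfa] → [zesimuhfa]
Rule 3 Pre-h Lowering: [zesimuhfa] → [zesimohfa]
Rule 4 Final Vowel Deletion: [zesimohfa] → [zesimohf]

[zesimohf]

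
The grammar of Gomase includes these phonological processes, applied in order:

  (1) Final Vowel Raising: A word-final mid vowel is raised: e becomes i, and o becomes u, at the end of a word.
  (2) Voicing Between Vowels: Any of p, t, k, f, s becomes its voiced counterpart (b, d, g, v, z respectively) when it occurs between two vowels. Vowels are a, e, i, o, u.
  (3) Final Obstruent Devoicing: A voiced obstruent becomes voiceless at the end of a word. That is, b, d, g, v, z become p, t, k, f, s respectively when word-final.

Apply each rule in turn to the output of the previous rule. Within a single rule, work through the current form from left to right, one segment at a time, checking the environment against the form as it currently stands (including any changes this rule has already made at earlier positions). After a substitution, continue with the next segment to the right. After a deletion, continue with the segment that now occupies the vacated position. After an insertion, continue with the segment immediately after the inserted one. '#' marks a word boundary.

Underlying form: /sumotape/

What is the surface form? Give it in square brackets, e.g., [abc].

[sumodabi]

(1) Final Vowel Raising: [sumotape] → [sumotapi]
(2) Voicing Between Vowels: [sumotapi] → [sumodabi]
(3) Final Obstruent Devoicing: no change — [sumodabi]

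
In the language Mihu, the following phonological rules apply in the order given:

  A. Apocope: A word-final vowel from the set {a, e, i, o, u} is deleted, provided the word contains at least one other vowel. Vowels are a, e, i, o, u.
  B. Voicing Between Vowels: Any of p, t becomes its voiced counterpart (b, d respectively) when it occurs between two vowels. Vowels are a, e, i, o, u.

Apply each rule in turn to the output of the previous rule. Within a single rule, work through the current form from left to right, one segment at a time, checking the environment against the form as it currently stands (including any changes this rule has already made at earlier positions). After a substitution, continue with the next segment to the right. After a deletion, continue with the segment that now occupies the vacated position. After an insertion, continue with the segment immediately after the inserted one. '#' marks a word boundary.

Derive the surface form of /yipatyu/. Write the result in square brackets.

A Apocope: [yipatyu] → [yipaty]
B Voicing Between Vowels: [yipaty] → [yibaty]

[yibaty]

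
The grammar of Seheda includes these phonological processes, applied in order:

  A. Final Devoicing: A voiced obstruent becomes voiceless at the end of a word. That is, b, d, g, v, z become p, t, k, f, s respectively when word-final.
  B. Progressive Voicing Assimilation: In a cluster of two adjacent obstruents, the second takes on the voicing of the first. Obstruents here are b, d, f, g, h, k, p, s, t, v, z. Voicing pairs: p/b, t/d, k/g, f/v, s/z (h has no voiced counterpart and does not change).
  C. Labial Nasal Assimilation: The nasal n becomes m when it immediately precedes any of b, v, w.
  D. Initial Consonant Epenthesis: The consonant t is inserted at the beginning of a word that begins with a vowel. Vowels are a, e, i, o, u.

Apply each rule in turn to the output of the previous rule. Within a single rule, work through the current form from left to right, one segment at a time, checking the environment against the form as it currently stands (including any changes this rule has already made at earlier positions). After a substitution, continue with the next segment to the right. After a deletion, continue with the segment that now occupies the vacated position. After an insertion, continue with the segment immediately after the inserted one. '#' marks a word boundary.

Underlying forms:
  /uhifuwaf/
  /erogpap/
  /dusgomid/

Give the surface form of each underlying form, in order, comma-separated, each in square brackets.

/uhifuwaf/:
  A Final Devoicing: no change — [uhifuwaf]
  B Progressive Voicing Assimilation: no change — [uhifuwaf]
  C Labial Nasal Assimilation: no change — [uhifuwaf]
  D Initial Consonant Epenthesis: [uhifuwaf] → [tuhifuwaf]
/erogpap/:
  A Final Devoicing: no change — [erogpap]
  B Progressive Voicing Assimilation: [erogpap] → [erogbap]
  C Labial Nasal Assimilation: no change — [erogbap]
  D Initial Consonant Epenthesis: [erogbap] → [terogbap]
/dusgomid/:
  A Final Devoicing: [dusgomid] → [dusgomit]
  B Progressive Voicing Assimilation: [dusgomit] → [duskomit]
  C Labial Nasal Assimilation: no change — [duskomit]
  D Initial Consonant Epenthesis: no change — [duskomit]

[tuhifuwaf], [terogbap], [duskomit]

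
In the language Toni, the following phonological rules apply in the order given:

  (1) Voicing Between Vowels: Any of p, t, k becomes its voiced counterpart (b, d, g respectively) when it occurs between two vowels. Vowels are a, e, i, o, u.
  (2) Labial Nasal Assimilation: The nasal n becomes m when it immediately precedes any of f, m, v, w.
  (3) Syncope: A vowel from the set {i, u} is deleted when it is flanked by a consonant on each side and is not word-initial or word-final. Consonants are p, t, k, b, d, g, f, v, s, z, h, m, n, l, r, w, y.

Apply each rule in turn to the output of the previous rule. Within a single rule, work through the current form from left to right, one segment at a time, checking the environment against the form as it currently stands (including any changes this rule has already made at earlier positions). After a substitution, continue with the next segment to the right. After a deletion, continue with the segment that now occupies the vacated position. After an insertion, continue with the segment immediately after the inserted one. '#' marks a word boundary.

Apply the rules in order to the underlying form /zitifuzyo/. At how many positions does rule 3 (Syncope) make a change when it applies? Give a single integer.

3

(1) Voicing Between Vowels: [zitifuzyo] → [zidifuzyo]
(2) Labial Nasal Assimilation: no change — [zidifuzyo]
(3) Syncope: [zidifuzyo] → [zdfzyo]
Rule 3 changed 3 position(s).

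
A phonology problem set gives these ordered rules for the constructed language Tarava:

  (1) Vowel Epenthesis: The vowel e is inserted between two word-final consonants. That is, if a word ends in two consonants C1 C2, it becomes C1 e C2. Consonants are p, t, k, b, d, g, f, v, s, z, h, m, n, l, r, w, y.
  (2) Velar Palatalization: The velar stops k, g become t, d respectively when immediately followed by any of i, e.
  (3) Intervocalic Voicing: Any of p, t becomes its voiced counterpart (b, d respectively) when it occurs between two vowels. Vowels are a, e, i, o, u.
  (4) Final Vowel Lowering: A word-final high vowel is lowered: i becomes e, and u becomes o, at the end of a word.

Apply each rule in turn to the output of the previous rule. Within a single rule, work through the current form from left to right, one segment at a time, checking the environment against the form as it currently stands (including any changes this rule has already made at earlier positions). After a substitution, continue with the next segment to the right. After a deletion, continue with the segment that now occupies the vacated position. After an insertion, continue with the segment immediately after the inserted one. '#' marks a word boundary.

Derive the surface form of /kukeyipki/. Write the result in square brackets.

[kudeyipte]

(1) Vowel Epenthesis: no change — [kukeyipki]
(2) Velar Palatalization: [kukeyipki] → [kuteyipti]
(3) Intervocalic Voicing: [kuteyipti] → [kudeyipti]
(4) Final Vowel Lowering: [kudeyipti] → [kudeyipte]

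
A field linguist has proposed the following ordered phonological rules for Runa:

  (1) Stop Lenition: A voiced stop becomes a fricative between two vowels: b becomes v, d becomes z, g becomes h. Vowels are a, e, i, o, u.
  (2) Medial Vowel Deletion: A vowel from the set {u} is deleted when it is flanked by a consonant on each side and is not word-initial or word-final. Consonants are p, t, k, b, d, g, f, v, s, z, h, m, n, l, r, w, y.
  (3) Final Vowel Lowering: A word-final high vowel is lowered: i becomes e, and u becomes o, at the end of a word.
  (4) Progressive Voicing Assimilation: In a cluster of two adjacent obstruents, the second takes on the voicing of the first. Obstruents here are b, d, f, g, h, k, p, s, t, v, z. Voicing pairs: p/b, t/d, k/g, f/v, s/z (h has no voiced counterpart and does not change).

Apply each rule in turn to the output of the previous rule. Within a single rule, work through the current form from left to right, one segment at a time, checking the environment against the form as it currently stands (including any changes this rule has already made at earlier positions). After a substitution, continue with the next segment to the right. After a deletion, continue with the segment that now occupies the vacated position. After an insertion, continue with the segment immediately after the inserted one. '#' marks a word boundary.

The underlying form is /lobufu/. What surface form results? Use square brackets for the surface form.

(1) Stop Lenition: [lobufu] → [lovufu]
(2) Medial Vowel Deletion: [lovufu] → [lovfu]
(3) Final Vowel Lowering: [lovfu] → [lovfo]
(4) Progressive Voicing Assimilation: [lovfo] → [lovvo]

[lovvo]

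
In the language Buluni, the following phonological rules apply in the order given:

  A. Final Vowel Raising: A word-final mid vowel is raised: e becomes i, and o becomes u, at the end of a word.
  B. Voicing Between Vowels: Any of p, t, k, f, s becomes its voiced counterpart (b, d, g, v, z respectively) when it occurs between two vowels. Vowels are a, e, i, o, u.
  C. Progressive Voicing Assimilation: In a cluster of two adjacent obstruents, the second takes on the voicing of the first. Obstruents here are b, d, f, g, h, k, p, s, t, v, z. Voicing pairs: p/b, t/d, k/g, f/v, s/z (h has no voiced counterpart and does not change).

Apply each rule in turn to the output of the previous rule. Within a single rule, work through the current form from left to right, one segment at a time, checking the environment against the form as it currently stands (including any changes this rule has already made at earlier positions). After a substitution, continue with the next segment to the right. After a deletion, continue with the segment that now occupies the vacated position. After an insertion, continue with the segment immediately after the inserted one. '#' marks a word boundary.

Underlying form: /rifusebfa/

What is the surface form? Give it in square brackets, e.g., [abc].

[rivuzebva]

A Final Vowel Raising: no change — [rifusebfa]
B Voicing Between Vowels: [rifusebfa] → [rivuzebfa]
C Progressive Voicing Assimilation: [rivuzebfa] → [rivuzebva]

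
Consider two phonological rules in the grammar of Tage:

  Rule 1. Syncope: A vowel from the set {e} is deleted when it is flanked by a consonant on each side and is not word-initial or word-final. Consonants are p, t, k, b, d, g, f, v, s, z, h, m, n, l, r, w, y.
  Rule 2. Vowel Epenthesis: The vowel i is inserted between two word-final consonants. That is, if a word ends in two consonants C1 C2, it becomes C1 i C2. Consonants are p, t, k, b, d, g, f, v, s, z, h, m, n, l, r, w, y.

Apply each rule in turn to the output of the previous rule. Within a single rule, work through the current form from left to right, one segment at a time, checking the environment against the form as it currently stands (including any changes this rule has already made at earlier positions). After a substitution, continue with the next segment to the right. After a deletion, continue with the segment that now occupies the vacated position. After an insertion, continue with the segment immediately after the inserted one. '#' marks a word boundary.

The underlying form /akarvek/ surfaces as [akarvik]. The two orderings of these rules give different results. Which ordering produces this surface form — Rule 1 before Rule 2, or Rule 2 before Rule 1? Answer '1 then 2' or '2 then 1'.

Order 1 then 2:
  1 Syncope: [akarvek] → [akarvk]
  2 Vowel Epenthesis: [akarvk] → [akarvik]
  result: [akarvik]
Order 2 then 1:
  2 Vowel Epenthesis: no change — [akarvek]
  1 Syncope: [akarvek] → [akarvk]
  result: [akarvk]

1 then 2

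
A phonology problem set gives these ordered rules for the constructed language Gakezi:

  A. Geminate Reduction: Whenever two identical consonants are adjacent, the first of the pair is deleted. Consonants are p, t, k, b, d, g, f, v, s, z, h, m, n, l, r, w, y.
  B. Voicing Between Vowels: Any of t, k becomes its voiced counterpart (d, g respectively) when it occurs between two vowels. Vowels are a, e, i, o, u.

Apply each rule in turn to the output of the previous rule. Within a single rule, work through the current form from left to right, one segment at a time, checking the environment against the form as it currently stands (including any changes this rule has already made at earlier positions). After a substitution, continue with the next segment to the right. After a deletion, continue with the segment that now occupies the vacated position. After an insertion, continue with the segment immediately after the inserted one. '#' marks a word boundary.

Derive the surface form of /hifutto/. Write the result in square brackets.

A Geminate Reduction: [hifutto] → [hifuto]
B Voicing Between Vowels: [hifuto] → [hifudo]

[hifudo]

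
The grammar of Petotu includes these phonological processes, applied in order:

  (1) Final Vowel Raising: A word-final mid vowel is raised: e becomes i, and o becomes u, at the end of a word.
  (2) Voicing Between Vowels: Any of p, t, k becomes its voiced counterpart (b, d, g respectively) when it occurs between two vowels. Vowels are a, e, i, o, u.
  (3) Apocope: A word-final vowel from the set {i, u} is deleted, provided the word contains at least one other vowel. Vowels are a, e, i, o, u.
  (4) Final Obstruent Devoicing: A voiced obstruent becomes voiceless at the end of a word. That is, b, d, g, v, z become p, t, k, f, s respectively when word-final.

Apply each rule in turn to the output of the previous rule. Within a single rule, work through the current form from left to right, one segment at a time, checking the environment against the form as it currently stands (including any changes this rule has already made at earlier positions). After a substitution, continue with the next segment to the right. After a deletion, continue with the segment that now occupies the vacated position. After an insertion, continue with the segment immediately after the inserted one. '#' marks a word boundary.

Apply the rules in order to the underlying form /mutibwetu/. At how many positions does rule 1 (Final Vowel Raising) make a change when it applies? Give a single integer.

0

(1) Final Vowel Raising: no change — [mutibwetu]
(2) Voicing Between Vowels: [mutibwetu] → [mudibwedu]
(3) Apocope: [mudibwedu] → [mudibwed]
(4) Final Obstruent Devoicing: [mudibwed] → [mudibwet]
Rule 1 changed 0 position(s).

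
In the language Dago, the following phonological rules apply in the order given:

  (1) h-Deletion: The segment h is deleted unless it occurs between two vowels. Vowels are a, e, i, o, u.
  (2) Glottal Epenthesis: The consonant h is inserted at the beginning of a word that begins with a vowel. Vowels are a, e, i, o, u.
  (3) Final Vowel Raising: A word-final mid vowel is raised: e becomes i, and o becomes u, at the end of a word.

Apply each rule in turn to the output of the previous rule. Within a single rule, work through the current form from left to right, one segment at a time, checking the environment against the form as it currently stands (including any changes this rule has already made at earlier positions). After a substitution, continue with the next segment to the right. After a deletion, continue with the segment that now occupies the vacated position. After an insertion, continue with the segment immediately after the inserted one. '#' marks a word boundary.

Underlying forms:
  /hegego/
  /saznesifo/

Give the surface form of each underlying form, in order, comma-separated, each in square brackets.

[hegegu], [saznesifu]

/hegego/:
  (1) h-Deletion: [hegego] → [egego]
  (2) Glottal Epenthesis: [egego] → [hegego]
  (3) Final Vowel Raising: [hegego] → [hegegu]
/saznesifo/:
  (1) h-Deletion: no change — [saznesifo]
  (2) Glottal Epenthesis: no change — [saznesifo]
  (3) Final Vowel Raising: [saznesifo] → [saznesifu]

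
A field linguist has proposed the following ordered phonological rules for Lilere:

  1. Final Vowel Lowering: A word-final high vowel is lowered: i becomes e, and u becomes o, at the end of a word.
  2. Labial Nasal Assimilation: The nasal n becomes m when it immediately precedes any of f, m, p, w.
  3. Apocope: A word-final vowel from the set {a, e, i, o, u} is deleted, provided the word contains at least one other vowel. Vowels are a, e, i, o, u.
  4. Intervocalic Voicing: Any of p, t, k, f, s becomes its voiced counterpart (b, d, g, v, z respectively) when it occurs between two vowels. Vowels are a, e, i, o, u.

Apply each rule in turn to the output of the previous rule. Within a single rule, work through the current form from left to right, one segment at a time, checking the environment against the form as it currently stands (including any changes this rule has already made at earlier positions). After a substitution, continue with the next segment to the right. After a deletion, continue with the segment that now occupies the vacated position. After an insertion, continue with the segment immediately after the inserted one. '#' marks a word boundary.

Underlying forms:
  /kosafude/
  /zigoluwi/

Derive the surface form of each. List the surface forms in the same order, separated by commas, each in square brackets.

/kosafude/:
  1 Final Vowel Lowering: no change — [kosafude]
  2 Labial Nasal Assimilation: no change — [kosafude]
  3 Apocope: [kosafude] → [kosafud]
  4 Intervocalic Voicing: [kosafud] → [kozavud]
/zigoluwi/:
  1 Final Vowel Lowering: [zigoluwi] → [zigoluwe]
  2 Labial Nasal Assimilation: no change — [zigoluwe]
  3 Apocope: [zigoluwe] → [zigoluw]
  4 Intervocalic Voicing: no change — [zigoluw]

[kozavud], [zigoluw]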